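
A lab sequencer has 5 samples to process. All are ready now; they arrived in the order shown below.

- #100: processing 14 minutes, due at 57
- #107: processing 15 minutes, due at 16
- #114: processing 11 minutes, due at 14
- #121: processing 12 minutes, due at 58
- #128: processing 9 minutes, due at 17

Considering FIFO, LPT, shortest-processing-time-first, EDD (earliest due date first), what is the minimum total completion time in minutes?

FIFO (arrival order): #100 #107 #114 #121 #128.
#100: 0→14
#107: 14→29
#114: 29→40
#121: 40→52
#128: 52→61
Sum = 14+29+40+52+61 = 196.
LPT (decreasing processing time): #107 #100 #121 #114 #128.
#107: 0→15
#100: 15→29
#121: 29→41
#114: 41→52
#128: 52→61
Sum = 15+29+41+52+61 = 198.
SPT (increasing processing time): #128 #114 #121 #100 #107.
#128: 0→9
#114: 9→20
#121: 20→32
#100: 32→46
#107: 46→61
Sum = 9+20+32+46+61 = 168.
EDD (increasing due date): #114 #107 #128 #100 #121.
#114: 0→11
#107: 11→26
#128: 26→35
#100: 35→49
#121: 49→61
Sum = 11+26+35+49+61 = 182.
FIFO 196, LPT 198, SPT 168, EDD 182 → minimum 168.

168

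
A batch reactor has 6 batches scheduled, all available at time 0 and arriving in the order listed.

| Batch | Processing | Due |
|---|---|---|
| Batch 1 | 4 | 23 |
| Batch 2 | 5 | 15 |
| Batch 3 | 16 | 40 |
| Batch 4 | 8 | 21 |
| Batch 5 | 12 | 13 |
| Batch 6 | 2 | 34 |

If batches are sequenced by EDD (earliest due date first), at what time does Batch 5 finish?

12

EDD (increasing due date): Batch 5 Batch 2 Batch 4 Batch 1 Batch 6 Batch 3.
Batch 5: 0→12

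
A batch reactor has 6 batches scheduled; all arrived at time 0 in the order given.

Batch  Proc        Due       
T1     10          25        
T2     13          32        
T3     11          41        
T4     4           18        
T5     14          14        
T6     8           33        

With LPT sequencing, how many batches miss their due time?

LPT (decreasing processing time): T5 T2 T3 T1 T6 T4.
T5: 0→14, due 14, tardiness 0
T2: 14→27, due 32, tardiness 0
T3: 27→38, due 41, tardiness 0
T1: 38→48, due 25, tardiness 23
T6: 48→56, due 33, tardiness 23
T4: 56→60, due 18, tardiness 42
Late batches: 3.

3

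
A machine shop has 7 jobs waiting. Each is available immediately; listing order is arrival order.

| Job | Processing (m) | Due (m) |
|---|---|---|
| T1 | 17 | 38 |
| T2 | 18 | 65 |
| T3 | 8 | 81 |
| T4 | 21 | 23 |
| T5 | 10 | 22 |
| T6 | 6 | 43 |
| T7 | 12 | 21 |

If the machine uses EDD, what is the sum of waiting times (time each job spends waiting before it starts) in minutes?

EDD (increasing due date): T7 T5 T4 T1 T6 T2 T3.
T7: waits 0, runs 0→12
T5: waits 12, runs 12→22
T4: waits 22, runs 22→43
T1: waits 43, runs 43→60
T6: waits 60, runs 60→66
T2: waits 66, runs 66→84
T3: waits 84, runs 84→92
Sum = 0+12+22+43+60+66+84 = 287.

287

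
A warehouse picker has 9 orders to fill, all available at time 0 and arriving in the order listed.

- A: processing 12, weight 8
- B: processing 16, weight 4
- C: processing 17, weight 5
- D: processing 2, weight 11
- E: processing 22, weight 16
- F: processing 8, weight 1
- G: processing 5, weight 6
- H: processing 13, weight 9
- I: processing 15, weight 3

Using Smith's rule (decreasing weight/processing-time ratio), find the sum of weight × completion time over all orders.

WSPT (decreasing weight/processing-time ratio): D G E H A C B I F.
D: finishes 2, weight 11, w·C = 22
G: finishes 7, weight 6, w·C = 42
E: finishes 29, weight 16, w·C = 464
H: finishes 42, weight 9, w·C = 378
A: finishes 54, weight 8, w·C = 432
C: finishes 71, weight 5, w·C = 355
B: finishes 87, weight 4, w·C = 348
I: finishes 102, weight 3, w·C = 306
F: finishes 110, weight 1, w·C = 110
Sum = 22+42+464+378+432+355+348+306+110 = 2457.

2457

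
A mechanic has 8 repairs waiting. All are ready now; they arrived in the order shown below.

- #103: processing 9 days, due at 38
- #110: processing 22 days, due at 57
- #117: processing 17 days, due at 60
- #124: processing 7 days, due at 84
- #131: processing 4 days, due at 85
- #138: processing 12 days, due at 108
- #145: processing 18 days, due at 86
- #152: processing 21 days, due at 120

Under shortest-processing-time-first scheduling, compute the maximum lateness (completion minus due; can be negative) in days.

53

SPT (increasing processing time): #131 #124 #103 #138 #117 #145 #152 #110.
#131: 0→4, due 85, lateness -81
#124: 4→11, due 84, lateness -73
#103: 11→20, due 38, lateness -18
#138: 20→32, due 108, lateness -76
#117: 32→49, due 60, lateness -11
#145: 49→67, due 86, lateness -19
#152: 67→88, due 120, lateness -32
#110: 88→110, due 57, lateness 53
Maximum = 53.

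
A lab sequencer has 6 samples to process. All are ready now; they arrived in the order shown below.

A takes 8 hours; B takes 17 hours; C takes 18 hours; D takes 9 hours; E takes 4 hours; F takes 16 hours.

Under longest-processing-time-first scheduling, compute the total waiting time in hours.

232

LPT (decreasing processing time): C B F D A E.
C: waits 0, runs 0→18
B: waits 18, runs 18→35
F: waits 35, runs 35→51
D: waits 51, runs 51→60
A: waits 60, runs 60→68
E: waits 68, runs 68→72
Sum = 0+18+35+51+60+68 = 232.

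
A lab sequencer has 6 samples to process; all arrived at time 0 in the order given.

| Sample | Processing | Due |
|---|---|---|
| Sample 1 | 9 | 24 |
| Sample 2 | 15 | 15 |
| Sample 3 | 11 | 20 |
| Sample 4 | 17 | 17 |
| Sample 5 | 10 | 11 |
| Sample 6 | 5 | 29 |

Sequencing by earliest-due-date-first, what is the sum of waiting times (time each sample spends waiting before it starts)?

192

EDD (increasing due date): Sample 5 Sample 2 Sample 4 Sample 3 Sample 1 Sample 6.
Sample 5: waits 0, runs 0→10
Sample 2: waits 10, runs 10→25
Sample 4: waits 25, runs 25→42
Sample 3: waits 42, runs 42→53
Sample 1: waits 53, runs 53→62
Sample 6: waits 62, runs 62→67
Sum = 0+10+25+42+53+62 = 192.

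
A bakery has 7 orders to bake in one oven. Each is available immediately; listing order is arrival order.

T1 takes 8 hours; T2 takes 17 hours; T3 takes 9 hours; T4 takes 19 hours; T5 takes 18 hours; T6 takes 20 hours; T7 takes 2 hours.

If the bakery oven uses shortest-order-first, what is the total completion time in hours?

287

SPT (increasing processing time): T7 T1 T3 T2 T5 T4 T6.
T7: 0→2
T1: 2→10
T3: 10→19
T2: 19→36
T5: 36→54
T4: 54→73
T6: 73→93
Sum = 2+10+19+36+54+73+93 = 287.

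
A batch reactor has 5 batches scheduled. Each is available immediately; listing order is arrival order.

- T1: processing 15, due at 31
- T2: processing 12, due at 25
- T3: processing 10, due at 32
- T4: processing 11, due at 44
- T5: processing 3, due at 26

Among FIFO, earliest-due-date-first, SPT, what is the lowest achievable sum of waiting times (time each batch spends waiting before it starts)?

76

FIFO (arrival order): T1 T2 T3 T4 T5.
T1: waits 0, runs 0→15
T2: waits 15, runs 15→27
T3: waits 27, runs 27→37
T4: waits 37, runs 37→48
T5: waits 48, runs 48→51
Sum = 0+15+27+37+48 = 127.
EDD (increasing due date): T2 T5 T1 T3 T4.
T2: waits 0, runs 0→12
T5: waits 12, runs 12→15
T1: waits 15, runs 15→30
T3: waits 30, runs 30→40
T4: waits 40, runs 40→51
Sum = 0+12+15+30+40 = 97.
SPT (increasing processing time): T5 T3 T4 T2 T1.
T5: waits 0, runs 0→3
T3: waits 3, runs 3→13
T4: waits 13, runs 13→24
T2: waits 24, runs 24→36
T1: waits 36, runs 36→51
Sum = 0+3+13+24+36 = 76.
FIFO 127, EDD 97, SPT 76 → minimum 76.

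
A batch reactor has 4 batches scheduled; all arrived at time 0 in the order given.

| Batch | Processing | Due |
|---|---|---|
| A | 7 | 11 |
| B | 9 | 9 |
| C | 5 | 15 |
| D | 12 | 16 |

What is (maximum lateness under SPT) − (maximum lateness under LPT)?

-1

SPT (increasing processing time): C A B D.
C: 0→5, due 15, lateness -10
A: 5→12, due 11, lateness 1
B: 12→21, due 9, lateness 12
D: 21→33, due 16, lateness 17
Maximum = 17.
LPT (decreasing processing time): D B A C.
D: 0→12, due 16, lateness -4
B: 12→21, due 9, lateness 12
A: 21→28, due 11, lateness 17
C: 28→33, due 15, lateness 18
Maximum = 18.
Difference = 17 − 18 = -1.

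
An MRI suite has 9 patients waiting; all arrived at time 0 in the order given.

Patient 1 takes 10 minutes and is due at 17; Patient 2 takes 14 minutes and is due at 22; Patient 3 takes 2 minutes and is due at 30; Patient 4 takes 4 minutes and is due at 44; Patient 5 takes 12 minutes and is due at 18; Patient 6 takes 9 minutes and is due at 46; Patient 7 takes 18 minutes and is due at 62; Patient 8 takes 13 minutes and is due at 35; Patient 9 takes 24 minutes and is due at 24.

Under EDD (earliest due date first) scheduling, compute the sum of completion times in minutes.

538

EDD (increasing due date): Patient 1 Patient 5 Patient 2 Patient 9 Patient 3 Patient 8 Patient 4 Patient 6 Patient 7.
Patient 1: 0→10
Patient 5: 10→22
Patient 2: 22→36
Patient 9: 36→60
Patient 3: 60→62
Patient 8: 62→75
Patient 4: 75→79
Patient 6: 79→88
Patient 7: 88→106
Sum = 10+22+36+60+62+75+79+88+106 = 538.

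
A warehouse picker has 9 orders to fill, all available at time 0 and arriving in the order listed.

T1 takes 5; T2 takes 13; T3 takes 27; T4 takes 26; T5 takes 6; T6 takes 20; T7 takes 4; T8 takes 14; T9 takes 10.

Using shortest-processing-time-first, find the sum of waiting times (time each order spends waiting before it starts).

313

SPT (increasing processing time): T7 T1 T5 T9 T2 T8 T6 T4 T3.
T7: waits 0, runs 0→4
T1: waits 4, runs 4→9
T5: waits 9, runs 9→15
T9: waits 15, runs 15→25
T2: waits 25, runs 25→38
T8: waits 38, runs 38→52
T6: waits 52, runs 52→72
T4: waits 72, runs 72→98
T3: waits 98, runs 98→125
Sum = 0+4+9+15+25+38+52+72+98 = 313.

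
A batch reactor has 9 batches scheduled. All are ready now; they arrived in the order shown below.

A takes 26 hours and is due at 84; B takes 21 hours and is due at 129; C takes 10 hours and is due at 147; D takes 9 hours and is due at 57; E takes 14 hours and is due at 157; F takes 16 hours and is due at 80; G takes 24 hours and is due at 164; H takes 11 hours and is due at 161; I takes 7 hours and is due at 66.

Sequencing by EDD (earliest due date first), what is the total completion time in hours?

EDD (increasing due date): D I F A B C E H G.
D: 0→9
I: 9→16
F: 16→32
A: 32→58
B: 58→79
C: 79→89
E: 89→103
H: 103→114
G: 114→138
Sum = 9+16+32+58+79+89+103+114+138 = 638.

638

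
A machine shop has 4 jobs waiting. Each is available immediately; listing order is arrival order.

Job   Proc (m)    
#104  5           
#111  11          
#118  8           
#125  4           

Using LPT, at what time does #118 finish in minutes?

LPT (decreasing processing time): #111 #118 #104 #125.
#111: 0→11
#118: 11→19

19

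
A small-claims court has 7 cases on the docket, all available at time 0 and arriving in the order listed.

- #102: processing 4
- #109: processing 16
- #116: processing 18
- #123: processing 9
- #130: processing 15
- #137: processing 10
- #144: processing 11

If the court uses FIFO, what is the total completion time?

FIFO (arrival order): #102 #109 #116 #123 #130 #137 #144.
#102: 0→4
#109: 4→20
#116: 20→38
#123: 38→47
#130: 47→62
#137: 62→72
#144: 72→83
Sum = 4+20+38+47+62+72+83 = 326.

326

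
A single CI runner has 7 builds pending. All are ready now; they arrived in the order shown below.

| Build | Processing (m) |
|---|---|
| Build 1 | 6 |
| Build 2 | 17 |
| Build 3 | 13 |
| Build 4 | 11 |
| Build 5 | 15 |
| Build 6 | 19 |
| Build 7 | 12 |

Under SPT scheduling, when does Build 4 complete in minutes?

17

SPT (increasing processing time): Build 1 Build 4 Build 7 Build 3 Build 5 Build 2 Build 6.
Build 1: 0→6
Build 4: 6→17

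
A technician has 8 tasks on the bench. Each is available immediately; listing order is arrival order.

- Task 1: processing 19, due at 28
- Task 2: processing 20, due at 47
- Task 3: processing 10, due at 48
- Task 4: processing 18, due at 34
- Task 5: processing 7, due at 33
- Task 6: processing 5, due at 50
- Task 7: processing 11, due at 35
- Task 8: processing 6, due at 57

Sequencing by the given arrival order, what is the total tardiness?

FIFO (arrival order): Task 1 Task 2 Task 3 Task 4 Task 5 Task 6 Task 7 Task 8.
Task 1: 0→19, due 28, tardiness 0
Task 2: 19→39, due 47, tardiness 0
Task 3: 39→49, due 48, tardiness 1
Task 4: 49→67, due 34, tardiness 33
Task 5: 67→74, due 33, tardiness 41
Task 6: 74→79, due 50, tardiness 29
Task 7: 79→90, due 35, tardiness 55
Task 8: 90→96, due 57, tardiness 39
Sum = 0+0+1+33+41+29+55+39 = 198.

198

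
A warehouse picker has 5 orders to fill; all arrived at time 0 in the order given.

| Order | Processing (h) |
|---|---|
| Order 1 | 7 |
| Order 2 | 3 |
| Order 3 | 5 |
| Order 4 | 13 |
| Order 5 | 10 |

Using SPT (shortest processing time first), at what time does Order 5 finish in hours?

25

SPT (increasing processing time): Order 2 Order 3 Order 1 Order 5 Order 4.
Order 2: 0→3
Order 3: 3→8
Order 1: 8→15
Order 5: 15→25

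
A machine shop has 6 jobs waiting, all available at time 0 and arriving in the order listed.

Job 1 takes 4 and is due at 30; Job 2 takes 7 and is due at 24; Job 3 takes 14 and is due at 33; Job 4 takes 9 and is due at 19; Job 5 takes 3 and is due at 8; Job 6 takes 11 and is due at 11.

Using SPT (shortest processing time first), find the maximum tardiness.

SPT (increasing processing time): Job 5 Job 1 Job 2 Job 4 Job 6 Job 3.
Job 5: 0→3, due 8, tardiness 0
Job 1: 3→7, due 30, tardiness 0
Job 2: 7→14, due 24, tardiness 0
Job 4: 14→23, due 19, tardiness 4
Job 6: 23→34, due 11, tardiness 23
Job 3: 34→48, due 33, tardiness 15
Maximum = 23.

23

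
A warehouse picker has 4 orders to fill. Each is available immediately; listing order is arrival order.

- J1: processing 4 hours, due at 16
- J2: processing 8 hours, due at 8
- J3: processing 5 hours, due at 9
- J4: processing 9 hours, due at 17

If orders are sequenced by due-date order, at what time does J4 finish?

EDD (increasing due date): J2 J3 J1 J4.
J2: 0→8
J3: 8→13
J1: 13→17
J4: 17→26

26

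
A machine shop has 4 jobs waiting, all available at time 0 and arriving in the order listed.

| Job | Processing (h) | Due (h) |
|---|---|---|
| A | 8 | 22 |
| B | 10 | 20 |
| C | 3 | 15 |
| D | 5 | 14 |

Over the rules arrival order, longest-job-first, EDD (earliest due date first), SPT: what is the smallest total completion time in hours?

FIFO (arrival order): A B C D.
A: 0→8
B: 8→18
C: 18→21
D: 21→26
Sum = 8+18+21+26 = 73.
LPT (decreasing processing time): B A D C.
B: 0→10
A: 10→18
D: 18→23
C: 23→26
Sum = 10+18+23+26 = 77.
EDD (increasing due date): D C B A.
D: 0→5
C: 5→8
B: 8→18
A: 18→26
Sum = 5+8+18+26 = 57.
SPT (increasing processing time): C D A B.
C: 0→3
D: 3→8
A: 8→16
B: 16→26
Sum = 3+8+16+26 = 53.
FIFO 73, LPT 77, EDD 57, SPT 53 → minimum 53.

53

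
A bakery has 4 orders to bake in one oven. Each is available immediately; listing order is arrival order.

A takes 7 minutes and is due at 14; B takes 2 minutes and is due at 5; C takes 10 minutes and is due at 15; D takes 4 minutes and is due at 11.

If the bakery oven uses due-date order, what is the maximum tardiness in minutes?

EDD (increasing due date): B D A C.
B: 0→2, due 5, tardiness 0
D: 2→6, due 11, tardiness 0
A: 6→13, due 14, tardiness 0
C: 13→23, due 15, tardiness 8
Maximum = 8.

8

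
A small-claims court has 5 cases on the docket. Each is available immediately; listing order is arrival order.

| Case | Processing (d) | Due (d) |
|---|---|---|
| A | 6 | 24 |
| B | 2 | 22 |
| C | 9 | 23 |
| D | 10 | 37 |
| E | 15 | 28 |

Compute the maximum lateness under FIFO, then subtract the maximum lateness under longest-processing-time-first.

-6

FIFO (arrival order): A B C D E.
A: 0→6, due 24, lateness -18
B: 6→8, due 22, lateness -14
C: 8→17, due 23, lateness -6
D: 17→27, due 37, lateness -10
E: 27→42, due 28, lateness 14
Maximum = 14.
LPT (decreasing processing time): E D C A B.
E: 0→15, due 28, lateness -13
D: 15→25, due 37, lateness -12
C: 25→34, due 23, lateness 11
A: 34→40, due 24, lateness 16
B: 40→42, due 22, lateness 20
Maximum = 20.
Difference = 14 − 20 = -6.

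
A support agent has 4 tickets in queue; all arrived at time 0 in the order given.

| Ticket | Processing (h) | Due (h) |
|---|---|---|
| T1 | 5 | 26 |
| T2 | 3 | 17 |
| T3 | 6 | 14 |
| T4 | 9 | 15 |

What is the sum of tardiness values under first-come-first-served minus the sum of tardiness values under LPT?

FIFO (arrival order): T1 T2 T3 T4.
T1: 0→5, due 26, tardiness 0
T2: 5→8, due 17, tardiness 0
T3: 8→14, due 14, tardiness 0
T4: 14→23, due 15, tardiness 8
Sum = 0+0+0+8 = 8.
LPT (decreasing processing time): T4 T3 T1 T2.
T4: 0→9, due 15, tardiness 0
T3: 9→15, due 14, tardiness 1
T1: 15→20, due 26, tardiness 0
T2: 20→23, due 17, tardiness 6
Sum = 0+1+0+6 = 7.
Difference = 8 − 7 = 1.

1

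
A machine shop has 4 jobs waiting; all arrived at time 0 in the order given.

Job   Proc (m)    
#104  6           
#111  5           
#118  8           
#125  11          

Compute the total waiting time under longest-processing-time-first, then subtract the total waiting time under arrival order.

LPT (decreasing processing time): #125 #118 #104 #111.
#125: waits 0, runs 0→11
#118: waits 11, runs 11→19
#104: waits 19, runs 19→25
#111: waits 25, runs 25→30
Sum = 0+11+19+25 = 55.
FIFO (arrival order): #104 #111 #118 #125.
#104: waits 0, runs 0→6
#111: waits 6, runs 6→11
#118: waits 11, runs 11→19
#125: waits 19, runs 19→30
Sum = 0+6+11+19 = 36.
Difference = 55 − 36 = 19.

19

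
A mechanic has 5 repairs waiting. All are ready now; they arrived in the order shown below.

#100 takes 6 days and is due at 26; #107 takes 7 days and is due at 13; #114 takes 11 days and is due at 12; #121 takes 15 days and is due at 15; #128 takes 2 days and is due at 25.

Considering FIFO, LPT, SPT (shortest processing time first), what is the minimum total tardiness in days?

42

FIFO (arrival order): #100 #107 #114 #121 #128.
#100: 0→6, due 26, tardiness 0
#107: 6→13, due 13, tardiness 0
#114: 13→24, due 12, tardiness 12
#121: 24→39, due 15, tardiness 24
#128: 39→41, due 25, tardiness 16
Sum = 0+0+12+24+16 = 52.
LPT (decreasing processing time): #121 #114 #107 #100 #128.
#121: 0→15, due 15, tardiness 0
#114: 15→26, due 12, tardiness 14
#107: 26→33, due 13, tardiness 20
#100: 33→39, due 26, tardiness 13
#128: 39→41, due 25, tardiness 16
Sum = 0+14+20+13+16 = 63.
SPT (increasing processing time): #128 #100 #107 #114 #121.
#128: 0→2, due 25, tardiness 0
#100: 2→8, due 26, tardiness 0
#107: 8→15, due 13, tardiness 2
#114: 15→26, due 12, tardiness 14
#121: 26→41, due 15, tardiness 26
Sum = 0+0+2+14+26 = 42.
FIFO 52, LPT 63, SPT 42 → minimum 42.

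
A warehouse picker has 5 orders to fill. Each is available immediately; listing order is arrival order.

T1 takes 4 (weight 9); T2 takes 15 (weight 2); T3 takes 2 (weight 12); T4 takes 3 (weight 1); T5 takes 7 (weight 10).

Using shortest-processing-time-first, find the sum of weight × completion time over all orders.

332

SPT (increasing processing time): T3 T4 T1 T5 T2.
T3: finishes 2, weight 12, w·C = 24
T4: finishes 5, weight 1, w·C = 5
T1: finishes 9, weight 9, w·C = 81
T5: finishes 16, weight 10, w·C = 160
T2: finishes 31, weight 2, w·C = 62
Sum = 24+5+81+160+62 = 332.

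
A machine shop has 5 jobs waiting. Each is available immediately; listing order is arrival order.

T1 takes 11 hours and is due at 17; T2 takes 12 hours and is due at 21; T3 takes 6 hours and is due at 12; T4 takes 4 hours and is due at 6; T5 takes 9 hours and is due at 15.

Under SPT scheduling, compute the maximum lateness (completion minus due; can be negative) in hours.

21

SPT (increasing processing time): T4 T3 T5 T1 T2.
T4: 0→4, due 6, lateness -2
T3: 4→10, due 12, lateness -2
T5: 10→19, due 15, lateness 4
T1: 19→30, due 17, lateness 13
T2: 30→42, due 21, lateness 21
Maximum = 21.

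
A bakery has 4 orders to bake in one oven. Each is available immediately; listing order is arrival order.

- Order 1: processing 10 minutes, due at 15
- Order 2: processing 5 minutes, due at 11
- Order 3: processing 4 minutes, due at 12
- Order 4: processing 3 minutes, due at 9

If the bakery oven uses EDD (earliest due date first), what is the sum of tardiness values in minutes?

EDD (increasing due date): Order 4 Order 2 Order 3 Order 1.
Order 4: 0→3, due 9, tardiness 0
Order 2: 3→8, due 11, tardiness 0
Order 3: 8→12, due 12, tardiness 0
Order 1: 12→22, due 15, tardiness 7
Sum = 0+0+0+7 = 7.

7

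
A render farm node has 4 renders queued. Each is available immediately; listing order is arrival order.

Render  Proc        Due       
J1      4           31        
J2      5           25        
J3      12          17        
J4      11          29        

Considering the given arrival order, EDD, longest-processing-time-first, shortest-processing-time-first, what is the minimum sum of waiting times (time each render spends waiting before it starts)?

33

FIFO (arrival order): J1 J2 J3 J4.
J1: waits 0, runs 0→4
J2: waits 4, runs 4→9
J3: waits 9, runs 9→21
J4: waits 21, runs 21→32
Sum = 0+4+9+21 = 34.
EDD (increasing due date): J3 J2 J4 J1.
J3: waits 0, runs 0→12
J2: waits 12, runs 12→17
J4: waits 17, runs 17→28
J1: waits 28, runs 28→32
Sum = 0+12+17+28 = 57.
LPT (decreasing processing time): J3 J4 J2 J1.
J3: waits 0, runs 0→12
J4: waits 12, runs 12→23
J2: waits 23, runs 23→28
J1: waits 28, runs 28→32
Sum = 0+12+23+28 = 63.
SPT (increasing processing time): J1 J2 J4 J3.
J1: waits 0, runs 0→4
J2: waits 4, runs 4→9
J4: waits 9, runs 9→20
J3: waits 20, runs 20→32
Sum = 0+4+9+20 = 33.
FIFO 34, EDD 57, LPT 63, SPT 33 → minimum 33.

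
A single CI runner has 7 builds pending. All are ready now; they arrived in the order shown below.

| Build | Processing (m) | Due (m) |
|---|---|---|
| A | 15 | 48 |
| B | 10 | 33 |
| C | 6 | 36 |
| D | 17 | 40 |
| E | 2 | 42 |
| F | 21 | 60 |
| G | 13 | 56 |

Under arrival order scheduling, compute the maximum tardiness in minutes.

FIFO (arrival order): A B C D E F G.
A: 0→15, due 48, tardiness 0
B: 15→25, due 33, tardiness 0
C: 25→31, due 36, tardiness 0
D: 31→48, due 40, tardiness 8
E: 48→50, due 42, tardiness 8
F: 50→71, due 60, tardiness 11
G: 71→84, due 56, tardiness 28
Maximum = 28.

28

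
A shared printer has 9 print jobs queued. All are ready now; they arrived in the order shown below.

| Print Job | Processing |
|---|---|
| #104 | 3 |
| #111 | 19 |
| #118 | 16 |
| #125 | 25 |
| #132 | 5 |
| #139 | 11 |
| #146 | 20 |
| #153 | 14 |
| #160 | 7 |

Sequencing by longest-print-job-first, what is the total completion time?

LPT (decreasing processing time): #125 #146 #111 #118 #153 #139 #160 #132 #104.
#125: 0→25
#146: 25→45
#111: 45→64
#118: 64→80
#153: 80→94
#139: 94→105
#160: 105→112
#132: 112→117
#104: 117→120
Sum = 25+45+64+80+94+105+112+117+120 = 762.

762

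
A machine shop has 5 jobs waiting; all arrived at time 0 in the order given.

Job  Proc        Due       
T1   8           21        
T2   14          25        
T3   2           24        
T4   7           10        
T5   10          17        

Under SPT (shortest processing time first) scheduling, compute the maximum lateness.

16

SPT (increasing processing time): T3 T4 T1 T5 T2.
T3: 0→2, due 24, lateness -22
T4: 2→9, due 10, lateness -1
T1: 9→17, due 21, lateness -4
T5: 17→27, due 17, lateness 10
T2: 27→41, due 25, lateness 16
Maximum = 16.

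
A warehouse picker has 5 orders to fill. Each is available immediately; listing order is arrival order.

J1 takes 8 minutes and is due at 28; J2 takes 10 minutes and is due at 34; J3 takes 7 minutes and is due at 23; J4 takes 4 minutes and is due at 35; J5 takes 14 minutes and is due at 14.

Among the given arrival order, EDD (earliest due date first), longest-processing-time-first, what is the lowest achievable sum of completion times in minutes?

123

FIFO (arrival order): J1 J2 J3 J4 J5.
J1: 0→8
J2: 8→18
J3: 18→25
J4: 25→29
J5: 29→43
Sum = 8+18+25+29+43 = 123.
EDD (increasing due date): J5 J3 J1 J2 J4.
J5: 0→14
J3: 14→21
J1: 21→29
J2: 29→39
J4: 39→43
Sum = 14+21+29+39+43 = 146.
LPT (decreasing processing time): J5 J2 J1 J3 J4.
J5: 0→14
J2: 14→24
J1: 24→32
J3: 32→39
J4: 39→43
Sum = 14+24+32+39+43 = 152.
FIFO 123, EDD 146, LPT 152 → minimum 123.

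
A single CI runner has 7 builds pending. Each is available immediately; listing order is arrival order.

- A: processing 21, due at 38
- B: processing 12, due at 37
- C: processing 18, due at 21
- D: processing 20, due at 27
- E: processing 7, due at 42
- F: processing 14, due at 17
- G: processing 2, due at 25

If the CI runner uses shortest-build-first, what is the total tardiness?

152

SPT (increasing processing time): G E B F C D A.
G: 0→2, due 25, tardiness 0
E: 2→9, due 42, tardiness 0
B: 9→21, due 37, tardiness 0
F: 21→35, due 17, tardiness 18
C: 35→53, due 21, tardiness 32
D: 53→73, due 27, tardiness 46
A: 73→94, due 38, tardiness 56
Sum = 0+0+0+18+32+46+56 = 152.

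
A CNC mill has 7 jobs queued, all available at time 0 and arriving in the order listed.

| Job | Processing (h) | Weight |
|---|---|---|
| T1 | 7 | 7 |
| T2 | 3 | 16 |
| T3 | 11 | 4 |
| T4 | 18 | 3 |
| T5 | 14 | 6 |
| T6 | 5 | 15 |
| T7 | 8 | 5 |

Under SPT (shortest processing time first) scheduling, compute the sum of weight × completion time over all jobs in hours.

SPT (increasing processing time): T2 T6 T1 T7 T3 T5 T4.
T2: finishes 3, weight 16, w·C = 48
T6: finishes 8, weight 15, w·C = 120
T1: finishes 15, weight 7, w·C = 105
T7: finishes 23, weight 5, w·C = 115
T3: finishes 34, weight 4, w·C = 136
T5: finishes 48, weight 6, w·C = 288
T4: finishes 66, weight 3, w·C = 198
Sum = 48+120+105+115+136+288+198 = 1010.

1010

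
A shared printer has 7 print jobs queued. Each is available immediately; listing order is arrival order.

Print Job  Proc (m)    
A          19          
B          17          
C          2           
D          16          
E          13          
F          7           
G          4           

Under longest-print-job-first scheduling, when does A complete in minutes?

LPT (decreasing processing time): A B D E F G C.
A: 0→19

19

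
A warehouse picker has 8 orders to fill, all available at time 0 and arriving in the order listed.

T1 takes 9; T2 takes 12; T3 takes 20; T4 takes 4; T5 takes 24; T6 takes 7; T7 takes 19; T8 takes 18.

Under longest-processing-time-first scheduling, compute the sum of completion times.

629

LPT (decreasing processing time): T5 T3 T7 T8 T2 T1 T6 T4.
T5: 0→24
T3: 24→44
T7: 44→63
T8: 63→81
T2: 81→93
T1: 93→102
T6: 102→109
T4: 109→113
Sum = 24+44+63+81+93+102+109+113 = 629.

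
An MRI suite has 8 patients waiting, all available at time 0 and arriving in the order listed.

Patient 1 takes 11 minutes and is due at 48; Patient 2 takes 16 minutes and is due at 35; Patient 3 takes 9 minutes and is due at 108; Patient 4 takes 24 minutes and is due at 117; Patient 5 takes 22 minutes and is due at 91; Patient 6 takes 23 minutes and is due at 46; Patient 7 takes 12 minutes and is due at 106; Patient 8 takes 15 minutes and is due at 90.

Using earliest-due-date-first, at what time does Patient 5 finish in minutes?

EDD (increasing due date): Patient 2 Patient 6 Patient 1 Patient 8 Patient 5 Patient 7 Patient 3 Patient 4.
Patient 2: 0→16
Patient 6: 16→39
Patient 1: 39→50
Patient 8: 50→65
Patient 5: 65→87

87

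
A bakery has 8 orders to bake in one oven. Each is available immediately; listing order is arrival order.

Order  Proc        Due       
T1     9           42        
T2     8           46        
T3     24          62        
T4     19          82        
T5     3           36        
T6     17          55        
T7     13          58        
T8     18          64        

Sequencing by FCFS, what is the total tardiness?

FIFO (arrival order): T1 T2 T3 T4 T5 T6 T7 T8.
T1: 0→9, due 42, tardiness 0
T2: 9→17, due 46, tardiness 0
T3: 17→41, due 62, tardiness 0
T4: 41→60, due 82, tardiness 0
T5: 60→63, due 36, tardiness 27
T6: 63→80, due 55, tardiness 25
T7: 80→93, due 58, tardiness 35
T8: 93→111, due 64, tardiness 47
Sum = 0+0+0+0+27+25+35+47 = 134.

134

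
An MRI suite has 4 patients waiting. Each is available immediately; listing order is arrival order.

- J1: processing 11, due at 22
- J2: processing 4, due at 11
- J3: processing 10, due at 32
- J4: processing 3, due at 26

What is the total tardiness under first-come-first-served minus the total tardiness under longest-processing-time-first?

-10

FIFO (arrival order): J1 J2 J3 J4.
J1: 0→11, due 22, tardiness 0
J2: 11→15, due 11, tardiness 4
J3: 15→25, due 32, tardiness 0
J4: 25→28, due 26, tardiness 2
Sum = 0+4+0+2 = 6.
LPT (decreasing processing time): J1 J3 J2 J4.
J1: 0→11, due 22, tardiness 0
J3: 11→21, due 32, tardiness 0
J2: 21→25, due 11, tardiness 14
J4: 25→28, due 26, tardiness 2
Sum = 0+0+14+2 = 16.
Difference = 6 − 16 = -10.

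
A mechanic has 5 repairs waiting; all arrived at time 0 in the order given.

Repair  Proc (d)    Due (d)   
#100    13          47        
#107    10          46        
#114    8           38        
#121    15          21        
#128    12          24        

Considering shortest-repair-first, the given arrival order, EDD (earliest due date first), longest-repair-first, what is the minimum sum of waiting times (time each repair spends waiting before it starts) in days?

99

SPT (increasing processing time): #114 #107 #128 #100 #121.
#114: waits 0, runs 0→8
#107: waits 8, runs 8→18
#128: waits 18, runs 18→30
#100: waits 30, runs 30→43
#121: waits 43, runs 43→58
Sum = 0+8+18+30+43 = 99.
FIFO (arrival order): #100 #107 #114 #121 #128.
#100: waits 0, runs 0→13
#107: waits 13, runs 13→23
#114: waits 23, runs 23→31
#121: waits 31, runs 31→46
#128: waits 46, runs 46→58
Sum = 0+13+23+31+46 = 113.
EDD (increasing due date): #121 #128 #114 #107 #100.
#121: waits 0, runs 0→15
#128: waits 15, runs 15→27
#114: waits 27, runs 27→35
#107: waits 35, runs 35→45
#100: waits 45, runs 45→58
Sum = 0+15+27+35+45 = 122.
LPT (decreasing processing time): #121 #100 #128 #107 #114.
#121: waits 0, runs 0→15
#100: waits 15, runs 15→28
#128: waits 28, runs 28→40
#107: waits 40, runs 40→50
#114: waits 50, runs 50→58
Sum = 0+15+28+40+50 = 133.
SPT 99, FIFO 113, EDD 122, LPT 133 → minimum 99.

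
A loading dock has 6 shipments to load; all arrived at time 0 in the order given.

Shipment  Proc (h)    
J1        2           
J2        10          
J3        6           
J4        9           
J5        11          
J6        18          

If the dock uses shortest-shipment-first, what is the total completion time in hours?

148

SPT (increasing processing time): J1 J3 J4 J2 J5 J6.
J1: 0→2
J3: 2→8
J4: 8→17
J2: 17→27
J5: 27→38
J6: 38→56
Sum = 2+8+17+27+38+56 = 148.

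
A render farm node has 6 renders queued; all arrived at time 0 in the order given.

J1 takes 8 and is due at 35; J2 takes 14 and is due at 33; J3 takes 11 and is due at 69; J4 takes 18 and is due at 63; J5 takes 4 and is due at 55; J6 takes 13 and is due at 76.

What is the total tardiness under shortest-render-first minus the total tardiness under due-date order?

22

SPT (increasing processing time): J5 J1 J3 J6 J2 J4.
J5: 0→4, due 55, tardiness 0
J1: 4→12, due 35, tardiness 0
J3: 12→23, due 69, tardiness 0
J6: 23→36, due 76, tardiness 0
J2: 36→50, due 33, tardiness 17
J4: 50→68, due 63, tardiness 5
Sum = 0+0+0+0+17+5 = 22.
EDD (increasing due date): J2 J1 J5 J4 J3 J6.
J2: 0→14, due 33, tardiness 0
J1: 14→22, due 35, tardiness 0
J5: 22→26, due 55, tardiness 0
J4: 26→44, due 63, tardiness 0
J3: 44→55, due 69, tardiness 0
J6: 55→68, due 76, tardiness 0
Sum = 0+0+0+0+0+0 = 0.
Difference = 22 − 0 = 22.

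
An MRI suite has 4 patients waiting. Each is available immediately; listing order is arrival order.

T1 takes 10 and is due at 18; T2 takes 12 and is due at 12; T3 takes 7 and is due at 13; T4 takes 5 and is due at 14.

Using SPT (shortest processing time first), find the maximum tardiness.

22

SPT (increasing processing time): T4 T3 T1 T2.
T4: 0→5, due 14, tardiness 0
T3: 5→12, due 13, tardiness 0
T1: 12→22, due 18, tardiness 4
T2: 22→34, due 12, tardiness 22
Maximum = 22.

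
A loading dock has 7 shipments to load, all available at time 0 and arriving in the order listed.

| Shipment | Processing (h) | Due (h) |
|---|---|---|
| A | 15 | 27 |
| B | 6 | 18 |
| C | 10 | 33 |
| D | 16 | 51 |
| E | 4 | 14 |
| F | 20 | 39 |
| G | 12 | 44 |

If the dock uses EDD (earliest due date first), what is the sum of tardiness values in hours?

EDD (increasing due date): E B A C F G D.
E: 0→4, due 14, tardiness 0
B: 4→10, due 18, tardiness 0
A: 10→25, due 27, tardiness 0
C: 25→35, due 33, tardiness 2
F: 35→55, due 39, tardiness 16
G: 55→67, due 44, tardiness 23
D: 67→83, due 51, tardiness 32
Sum = 0+0+0+2+16+23+32 = 73.

73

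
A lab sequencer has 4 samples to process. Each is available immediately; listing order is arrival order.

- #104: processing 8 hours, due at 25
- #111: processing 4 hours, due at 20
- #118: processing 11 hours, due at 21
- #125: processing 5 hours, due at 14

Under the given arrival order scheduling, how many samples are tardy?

2

FIFO (arrival order): #104 #111 #118 #125.
#104: 0→8, due 25, tardiness 0
#111: 8→12, due 20, tardiness 0
#118: 12→23, due 21, tardiness 2
#125: 23→28, due 14, tardiness 14
Late samples: 2.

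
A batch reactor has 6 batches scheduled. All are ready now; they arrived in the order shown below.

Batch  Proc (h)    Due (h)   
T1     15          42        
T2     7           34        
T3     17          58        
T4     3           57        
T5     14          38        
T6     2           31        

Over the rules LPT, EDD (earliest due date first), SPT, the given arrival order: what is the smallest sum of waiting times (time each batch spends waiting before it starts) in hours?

86

LPT (decreasing processing time): T3 T1 T5 T2 T4 T6.
T3: waits 0, runs 0→17
T1: waits 17, runs 17→32
T5: waits 32, runs 32→46
T2: waits 46, runs 46→53
T4: waits 53, runs 53→56
T6: waits 56, runs 56→58
Sum = 0+17+32+46+53+56 = 204.
EDD (increasing due date): T6 T2 T5 T1 T4 T3.
T6: waits 0, runs 0→2
T2: waits 2, runs 2→9
T5: waits 9, runs 9→23
T1: waits 23, runs 23→38
T4: waits 38, runs 38→41
T3: waits 41, runs 41→58
Sum = 0+2+9+23+38+41 = 113.
SPT (increasing processing time): T6 T4 T2 T5 T1 T3.
T6: waits 0, runs 0→2
T4: waits 2, runs 2→5
T2: waits 5, runs 5→12
T5: waits 12, runs 12→26
T1: waits 26, runs 26→41
T3: waits 41, runs 41→58
Sum = 0+2+5+12+26+41 = 86.
FIFO (arrival order): T1 T2 T3 T4 T5 T6.
T1: waits 0, runs 0→15
T2: waits 15, runs 15→22
T3: waits 22, runs 22→39
T4: waits 39, runs 39→42
T5: waits 42, runs 42→56
T6: waits 56, runs 56→58
Sum = 0+15+22+39+42+56 = 174.
LPT 204, EDD 113, SPT 86, FIFO 174 → minimum 86.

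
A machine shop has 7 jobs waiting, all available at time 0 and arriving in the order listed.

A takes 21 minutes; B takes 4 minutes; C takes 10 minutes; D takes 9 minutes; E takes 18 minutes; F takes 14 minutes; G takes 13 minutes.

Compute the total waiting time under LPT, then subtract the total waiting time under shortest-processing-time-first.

146

LPT (decreasing processing time): A E F G C D B.
A: waits 0, runs 0→21
E: waits 21, runs 21→39
F: waits 39, runs 39→53
G: waits 53, runs 53→66
C: waits 66, runs 66→76
D: waits 76, runs 76→85
B: waits 85, runs 85→89
Sum = 0+21+39+53+66+76+85 = 340.
SPT (increasing processing time): B D C G F E A.
B: waits 0, runs 0→4
D: waits 4, runs 4→13
C: waits 13, runs 13→23
G: waits 23, runs 23→36
F: waits 36, runs 36→50
E: waits 50, runs 50→68
A: waits 68, runs 68→89
Sum = 0+4+13+23+36+50+68 = 194.
Difference = 340 − 194 = 146.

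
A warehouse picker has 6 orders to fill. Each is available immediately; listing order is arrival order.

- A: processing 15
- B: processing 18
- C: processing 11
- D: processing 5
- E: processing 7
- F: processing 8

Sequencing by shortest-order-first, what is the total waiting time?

114

SPT (increasing processing time): D E F C A B.
D: waits 0, runs 0→5
E: waits 5, runs 5→12
F: waits 12, runs 12→20
C: waits 20, runs 20→31
A: waits 31, runs 31→46
B: waits 46, runs 46→64
Sum = 0+5+12+20+31+46 = 114.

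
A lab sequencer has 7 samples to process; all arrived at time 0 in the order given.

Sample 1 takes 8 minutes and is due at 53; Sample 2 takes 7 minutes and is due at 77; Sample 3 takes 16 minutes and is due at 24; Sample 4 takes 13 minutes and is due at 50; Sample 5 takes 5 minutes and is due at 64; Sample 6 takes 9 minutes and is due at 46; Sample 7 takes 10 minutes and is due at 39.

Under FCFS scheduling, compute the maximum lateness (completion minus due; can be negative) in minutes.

29

FIFO (arrival order): Sample 1 Sample 2 Sample 3 Sample 4 Sample 5 Sample 6 Sample 7.
Sample 1: 0→8, due 53, lateness -45
Sample 2: 8→15, due 77, lateness -62
Sample 3: 15→31, due 24, lateness 7
Sample 4: 31→44, due 50, lateness -6
Sample 5: 44→49, due 64, lateness -15
Sample 6: 49→58, due 46, lateness 12
Sample 7: 58→68, due 39, lateness 29
Maximum = 29.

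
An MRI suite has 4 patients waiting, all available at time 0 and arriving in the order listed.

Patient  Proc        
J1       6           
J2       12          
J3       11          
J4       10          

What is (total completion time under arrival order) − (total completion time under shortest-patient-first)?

4

FIFO (arrival order): J1 J2 J3 J4.
J1: 0→6
J2: 6→18
J3: 18→29
J4: 29→39
Sum = 6+18+29+39 = 92.
SPT (increasing processing time): J1 J4 J3 J2.
J1: 0→6
J4: 6→16
J3: 16→27
J2: 27→39
Sum = 6+16+27+39 = 88.
Difference = 92 − 88 = 4.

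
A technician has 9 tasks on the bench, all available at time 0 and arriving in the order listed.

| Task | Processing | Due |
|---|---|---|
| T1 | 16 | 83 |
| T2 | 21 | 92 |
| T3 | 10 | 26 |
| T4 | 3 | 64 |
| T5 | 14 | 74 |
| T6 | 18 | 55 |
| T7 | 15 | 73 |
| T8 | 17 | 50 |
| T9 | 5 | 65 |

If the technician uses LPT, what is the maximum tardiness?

85

LPT (decreasing processing time): T2 T6 T8 T1 T7 T5 T3 T9 T4.
T2: 0→21, due 92, tardiness 0
T6: 21→39, due 55, tardiness 0
T8: 39→56, due 50, tardiness 6
T1: 56→72, due 83, tardiness 0
T7: 72→87, due 73, tardiness 14
T5: 87→101, due 74, tardiness 27
T3: 101→111, due 26, tardiness 85
T9: 111→116, due 65, tardiness 51
T4: 116→119, due 64, tardiness 55
Maximum = 85.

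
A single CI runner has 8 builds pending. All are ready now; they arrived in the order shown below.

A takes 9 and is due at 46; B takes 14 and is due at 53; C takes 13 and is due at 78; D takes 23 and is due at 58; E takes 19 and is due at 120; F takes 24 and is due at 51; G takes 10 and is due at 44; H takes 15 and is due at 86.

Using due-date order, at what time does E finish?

127

EDD (increasing due date): G A F B D C H E.
G: 0→10
A: 10→19
F: 19→43
B: 43→57
D: 57→80
C: 80→93
H: 93→108
E: 108→127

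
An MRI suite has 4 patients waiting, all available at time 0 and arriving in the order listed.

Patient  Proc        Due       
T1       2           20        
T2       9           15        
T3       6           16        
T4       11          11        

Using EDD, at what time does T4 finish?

11

EDD (increasing due date): T4 T2 T3 T1.
T4: 0→11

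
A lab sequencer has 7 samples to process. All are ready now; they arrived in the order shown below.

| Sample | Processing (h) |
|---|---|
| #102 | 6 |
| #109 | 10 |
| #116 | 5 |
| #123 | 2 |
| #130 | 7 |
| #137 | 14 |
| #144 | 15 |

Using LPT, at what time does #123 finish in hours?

LPT (decreasing processing time): #144 #137 #109 #130 #102 #116 #123.
#144: 0→15
#137: 15→29
#109: 29→39
#130: 39→46
#102: 46→52
#116: 52→57
#123: 57→59

59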